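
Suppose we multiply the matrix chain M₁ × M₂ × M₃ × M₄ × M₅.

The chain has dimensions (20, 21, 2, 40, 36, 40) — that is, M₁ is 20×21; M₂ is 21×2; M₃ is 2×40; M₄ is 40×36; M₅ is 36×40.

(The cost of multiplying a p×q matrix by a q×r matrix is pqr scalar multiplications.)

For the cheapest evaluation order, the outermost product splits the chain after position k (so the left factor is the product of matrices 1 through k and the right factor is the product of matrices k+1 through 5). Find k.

2

Adjacent pairs: M₁M₂ = 20·21·2 = 840; M₂M₃ = 21·2·40 = 1680; M₃M₄ = 2·40·36 = 2880; M₄M₅ = 40·36·40 = 57600.
Length 3: M₁..M₃: k=1: 0+1680+20·21·40=18480; k=2: 840+0+20·2·40=2440 → min 2440 | M₂..M₄: k=2: 0+2880+21·2·36=4392; k=3: 1680+0+21·40·36=31920 → min 4392 | M₃..M₅: k=3: 0+57600+2·40·40=60800; k=4: 2880+0+2·36·40=5760 → min 5760.
Length 4: M₁..M₄: k=1: 0+4392+20·21·36=19512; k=2: 840+2880+20·2·36=5160; k=3: 2440+0+20·40·36=31240 → min 5160 | M₂..M₅: k=2: 0+5760+21·2·40=7440; k=3: 1680+57600+21·40·40=92880; k=4: 4392+0+21·36·40=34632 → min 7440.
Top-level splits: k=1: (M₁..M₁)·(M₂..M₅) → 0+7440+20·21·40 = 24240; k=2: (M₁..M₂)·(M₃..M₅) → 840+5760+20·2·40 = 8200; k=3: (M₁..M₃)·(M₄..M₅) → 2440+57600+20·40·40 = 92040; k=4: (M₁..M₄)·(M₅..M₅) → 5160+0+20·36·40 = 33960.
Best split is after M₂, i.e. k = 2.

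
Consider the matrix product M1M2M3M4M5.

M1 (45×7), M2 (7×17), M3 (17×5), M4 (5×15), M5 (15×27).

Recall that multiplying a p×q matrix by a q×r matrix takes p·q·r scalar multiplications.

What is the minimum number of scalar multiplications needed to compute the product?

Adjacent pairs: M1M2 = 45·7·17 = 5355; M2M3 = 7·17·5 = 595; M3M4 = 17·5·15 = 1275; M4M5 = 5·15·27 = 2025.
Length 3: M1..M3: k=1: 0+595+45·7·5=2170; k=2: 5355+0+45·17·5=9180 → min 2170 | M2..M4: k=2: 0+1275+7·17·15=3060; k=3: 595+0+7·5·15=1120 → min 1120 | M3..M5: k=3: 0+2025+17·5·27=4320; k=4: 1275+0+17·15·27=8160 → min 4320.
Length 4: M1..M4: k=1: 0+1120+45·7·15=5845; k=2: 5355+1275+45·17·15=18105; k=3: 2170+0+45·5·15=5545 → min 5545 | M2..M5: k=2: 0+4320+7·17·27=7533; k=3: 595+2025+7·5·27=3565; k=4: 1120+0+7·15·27=3955 → min 3565.
Length 5: M1..M5: k=1: 0+3565+45·7·27=12070; k=2: 5355+4320+45·17·27=30330; k=3: 2170+2025+45·5·27=10270; k=4: 5545+0+45·15·27=23770 → min 10270.
Optimal order: ((M1(M2M3))(M4M5)) with cost 10270.

10270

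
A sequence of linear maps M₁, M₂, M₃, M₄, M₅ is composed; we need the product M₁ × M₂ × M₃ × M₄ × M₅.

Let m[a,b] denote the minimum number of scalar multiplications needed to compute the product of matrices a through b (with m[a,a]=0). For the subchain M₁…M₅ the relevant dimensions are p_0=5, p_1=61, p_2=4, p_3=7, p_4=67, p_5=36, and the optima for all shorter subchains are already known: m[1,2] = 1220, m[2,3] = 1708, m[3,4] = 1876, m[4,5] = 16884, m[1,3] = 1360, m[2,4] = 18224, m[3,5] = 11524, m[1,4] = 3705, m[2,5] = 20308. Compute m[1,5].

m[1,5] = min over k∈[1,4] of m[1,k]+m[k+1,5]+p_{0}·p_k·p_{5}.
k=1: 0 + 20308 + 5·61·36 = 31288; k=2: 1220 + 11524 + 5·4·36 = 13464; k=3: 1360 + 16884 + 5·7·36 = 19504; k=4: 3705 + 0 + 5·67·36 = 15765.
Minimum: 13464 at k=2.

13464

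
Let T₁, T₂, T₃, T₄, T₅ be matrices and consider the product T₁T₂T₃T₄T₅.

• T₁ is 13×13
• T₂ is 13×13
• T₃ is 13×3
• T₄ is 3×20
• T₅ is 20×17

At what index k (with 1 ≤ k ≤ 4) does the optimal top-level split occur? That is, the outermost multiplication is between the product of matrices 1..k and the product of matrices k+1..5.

3

Adjacent pairs: T₁T₂ = 13·13·13 = 2197; T₂T₃ = 13·13·3 = 507; T₃T₄ = 13·3·20 = 780; T₄T₅ = 3·20·17 = 1020.
Length 3: T₁..T₃: k=1: 0+507+13·13·3=1014; k=2: 2197+0+13·13·3=2704 → min 1014 | T₂..T₄: k=2: 0+780+13·13·20=4160; k=3: 507+0+13·3·20=1287 → min 1287 | T₃..T₅: k=3: 0+1020+13·3·17=1683; k=4: 780+0+13·20·17=5200 → min 1683.
Length 4: T₁..T₄: k=1: 0+1287+13·13·20=4667; k=2: 2197+780+13·13·20=6357; k=3: 1014+0+13·3·20=1794 → min 1794 | T₂..T₅: k=2: 0+1683+13·13·17=4556; k=3: 507+1020+13·3·17=2190; k=4: 1287+0+13·20·17=5707 → min 2190.
Top-level splits: k=1: (T₁..T₁)·(T₂..T₅) → 0+2190+13·13·17 = 5063; k=2: (T₁..T₂)·(T₃..T₅) → 2197+1683+13·13·17 = 6753; k=3: (T₁..T₃)·(T₄..T₅) → 1014+1020+13·3·17 = 2697; k=4: (T₁..T₄)·(T₅..T₅) → 1794+0+13·20·17 = 6214.
Best split is after T₃, i.e. k = 3.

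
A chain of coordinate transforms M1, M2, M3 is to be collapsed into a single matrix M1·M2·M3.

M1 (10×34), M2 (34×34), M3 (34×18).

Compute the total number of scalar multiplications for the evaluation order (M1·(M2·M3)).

(M2·M3): 34×34 by 34×18 → 34×18, cost 34·34·18 = 20808
(M1·(M2·M3)): 10×34 by 34×18 → 10×18, cost 10·34·18 = 6120; cumulative 26928
Total: 26928 scalar multiplications.

26928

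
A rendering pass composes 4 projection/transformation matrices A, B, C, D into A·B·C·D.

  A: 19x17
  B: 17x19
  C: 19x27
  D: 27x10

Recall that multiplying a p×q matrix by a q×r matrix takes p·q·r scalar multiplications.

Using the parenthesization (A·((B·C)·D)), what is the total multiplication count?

16541

(B·C): 17×19 by 19×27 → 17×27, cost 17·19·27 = 8721
((B·C)·D): 17×27 by 27×10 → 17×10, cost 17·27·10 = 4590; cumulative 13311
(A·((B·C)·D)): 19×17 by 17×10 → 19×10, cost 19·17·10 = 3230; cumulative 16541
Total: 16541 scalar multiplications.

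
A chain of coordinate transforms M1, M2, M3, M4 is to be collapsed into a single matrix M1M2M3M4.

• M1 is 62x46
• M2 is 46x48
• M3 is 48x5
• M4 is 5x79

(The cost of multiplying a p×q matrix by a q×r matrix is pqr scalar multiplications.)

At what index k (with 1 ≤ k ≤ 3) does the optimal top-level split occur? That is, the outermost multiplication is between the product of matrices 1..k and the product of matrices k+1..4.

3

Adjacent pairs: M1M2 = 62·46·48 = 136896; M2M3 = 46·48·5 = 11040; M3M4 = 48·5·79 = 18960.
Length 3: M1..M3: k=1: 0+11040+62·46·5=25300; k=2: 136896+0+62·48·5=151776 → min 25300 | M2..M4: k=2: 0+18960+46·48·79=193392; k=3: 11040+0+46·5·79=29210 → min 29210.
Top-level splits: k=1: (M1..M1)·(M2..M4) → 0+29210+62·46·79 = 254518; k=2: (M1..M2)·(M3..M4) → 136896+18960+62·48·79 = 390960; k=3: (M1..M3)·(M4..M4) → 25300+0+62·5·79 = 49790.
Best split is after M3, i.e. k = 3.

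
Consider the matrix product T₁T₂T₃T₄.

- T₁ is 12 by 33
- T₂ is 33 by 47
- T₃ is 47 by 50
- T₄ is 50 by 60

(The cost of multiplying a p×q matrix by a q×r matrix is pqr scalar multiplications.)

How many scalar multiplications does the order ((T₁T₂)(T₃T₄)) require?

(T₁T₂): 12×33 by 33×47 → 12×47, cost 12·33·47 = 18612
(T₃T₄): 47×50 by 50×60 → 47×60, cost 47·50·60 = 141000
((T₁T₂)(T₃T₄)): 12×47 by 47×60 → 12×60, cost 12·47·60 = 33840; cumulative 193452
Total: 193452 scalar multiplications.

193452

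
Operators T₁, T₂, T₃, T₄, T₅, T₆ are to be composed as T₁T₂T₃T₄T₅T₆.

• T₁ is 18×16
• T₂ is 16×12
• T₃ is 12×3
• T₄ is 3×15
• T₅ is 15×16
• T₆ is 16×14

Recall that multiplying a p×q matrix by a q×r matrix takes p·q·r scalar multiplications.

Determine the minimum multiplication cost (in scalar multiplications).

Adjacent pairs: T₁T₂ = 18·16·12 = 3456; T₂T₃ = 16·12·3 = 576; T₃T₄ = 12·3·15 = 540; T₄T₅ = 3·15·16 = 720; T₅T₆ = 15·16·14 = 3360.
Length 3: T₁..T₃: k=1: 0+576+18·16·3=1440; k=2: 3456+0+18·12·3=4104 → min 1440 | T₂..T₄: k=2: 0+540+16·12·15=3420; k=3: 576+0+16·3·15=1296 → min 1296 | T₃..T₅: k=3: 0+720+12·3·16=1296; k=4: 540+0+12·15·16=3420 → min 1296 | T₄..T₆: k=4: 0+3360+3·15·14=3990; k=5: 720+0+3·16·14=1392 → min 1392.
Length 4: T₁..T₄: k=1: 0+1296+18·16·15=5616; k=2: 3456+540+18·12·15=7236; k=3: 1440+0+18·3·15=2250 → min 2250 | T₂..T₅: k=2: 0+1296+16·12·16=4368; k=3: 576+720+16·3·16=2064; k=4: 1296+0+16·15·16=5136 → min 2064 | T₃..T₆: k=3: 0+1392+12·3·14=1896; k=4: 540+3360+12·15·14=6420; k=5: 1296+0+12·16·14=3984 → min 1896.
Length 5: T₁..T₅: k=1: 0+2064+18·16·16=6672; k=2: 3456+1296+18·12·16=8208; k=3: 1440+720+18·3·16=3024; k=4: 2250+0+18·15·16=6570 → min 3024 | T₂..T₆: k=2: 0+1896+16·12·14=4584; k=3: 576+1392+16·3·14=2640; k=4: 1296+3360+16·15·14=8016; k=5: 2064+0+16·16·14=5648 → min 2640.
Length 6: T₁..T₆: k=1: 0+2640+18·16·14=6672; k=2: 3456+1896+18·12·14=8376; k=3: 1440+1392+18·3·14=3588; k=4: 2250+3360+18·15·14=9390; k=5: 3024+0+18·16·14=7056 → min 3588.
Optimal order: ((T₁(T₂T₃))((T₄T₅)T₆)) with cost 3588.

3588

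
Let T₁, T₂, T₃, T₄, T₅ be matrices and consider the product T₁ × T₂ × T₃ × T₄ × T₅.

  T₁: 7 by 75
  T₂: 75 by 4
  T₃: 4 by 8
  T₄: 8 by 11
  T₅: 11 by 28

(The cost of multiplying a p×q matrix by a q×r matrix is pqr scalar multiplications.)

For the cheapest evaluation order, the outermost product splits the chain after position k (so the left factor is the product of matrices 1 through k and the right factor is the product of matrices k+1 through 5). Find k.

Adjacent pairs: T₁T₂ = 7·75·4 = 2100; T₂T₃ = 75·4·8 = 2400; T₃T₄ = 4·8·11 = 352; T₄T₅ = 8·11·28 = 2464.
Length 3: T₁..T₃: k=1: 0+2400+7·75·8=6600; k=2: 2100+0+7·4·8=2324 → min 2324 | T₂..T₄: k=2: 0+352+75·4·11=3652; k=3: 2400+0+75·8·11=9000 → min 3652 | T₃..T₅: k=3: 0+2464+4·8·28=3360; k=4: 352+0+4·11·28=1584 → min 1584.
Length 4: T₁..T₄: k=1: 0+3652+7·75·11=9427; k=2: 2100+352+7·4·11=2760; k=3: 2324+0+7·8·11=2940 → min 2760 | T₂..T₅: k=2: 0+1584+75·4·28=9984; k=3: 2400+2464+75·8·28=21664; k=4: 3652+0+75·11·28=26752 → min 9984.
Top-level splits: k=1: (T₁..T₁)·(T₂..T₅) → 0+9984+7·75·28 = 24684; k=2: (T₁..T₂)·(T₃..T₅) → 2100+1584+7·4·28 = 4468; k=3: (T₁..T₃)·(T₄..T₅) → 2324+2464+7·8·28 = 6356; k=4: (T₁..T₄)·(T₅..T₅) → 2760+0+7·11·28 = 4916.
Best split is after T₂, i.e. k = 2.

2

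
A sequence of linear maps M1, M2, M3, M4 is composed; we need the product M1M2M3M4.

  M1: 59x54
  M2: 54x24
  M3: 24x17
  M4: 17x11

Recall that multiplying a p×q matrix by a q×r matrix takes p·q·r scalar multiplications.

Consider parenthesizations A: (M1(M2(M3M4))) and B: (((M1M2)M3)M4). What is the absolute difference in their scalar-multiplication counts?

57779

Order A = (M1(M2(M3M4))): (M3M4): 24×17 by 17×11 → 24×11, cost 24·17·11 = 4488; (M2(M3M4)): 54×24 by 24×11 → 54×11, cost 54·24·11 = 14256; cumulative 18744; (M1(M2(M3M4))): 59×54 by 54×11 → 59×11, cost 59·54·11 = 35046; cumulative 53790. Total 53790.
Order B = (((M1M2)M3)M4): (M1M2): 59×54 by 54×24 → 59×24, cost 59·54·24 = 76464; ((M1M2)M3): 59×24 by 24×17 → 59×17, cost 59·24·17 = 24072; cumulative 100536; (((M1M2)M3)M4): 59×17 by 17×11 → 59×11, cost 59·17·11 = 11033; cumulative 111569. Total 111569.
Difference: |53790 − 111569| = 57779.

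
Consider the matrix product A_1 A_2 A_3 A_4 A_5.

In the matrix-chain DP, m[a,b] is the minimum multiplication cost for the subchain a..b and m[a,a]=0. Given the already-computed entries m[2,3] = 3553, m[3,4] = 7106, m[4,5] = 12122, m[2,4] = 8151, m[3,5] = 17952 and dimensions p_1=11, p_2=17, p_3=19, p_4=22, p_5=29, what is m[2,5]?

15169

m[2,5] = min over k∈[2,4] of m[2,k]+m[k+1,5]+p_{1}·p_k·p_{5}.
k=2: 0 + 17952 + 11·17·29 = 23375; k=3: 3553 + 12122 + 11·19·29 = 21736; k=4: 8151 + 0 + 11·22·29 = 15169.
Minimum: 15169 at k=4.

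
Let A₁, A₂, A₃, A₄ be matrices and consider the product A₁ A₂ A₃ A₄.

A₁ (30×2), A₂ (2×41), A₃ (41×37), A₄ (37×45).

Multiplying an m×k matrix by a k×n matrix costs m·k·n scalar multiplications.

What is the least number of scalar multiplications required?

Adjacent pairs: A₁A₂ = 30·2·41 = 2460; A₂A₃ = 2·41·37 = 3034; A₃A₄ = 41·37·45 = 68265.
Length 3: A₁..A₃: k=1: 0+3034+30·2·37=5254; k=2: 2460+0+30·41·37=47970 → min 5254 | A₂..A₄: k=2: 0+68265+2·41·45=71955; k=3: 3034+0+2·37·45=6364 → min 6364.
Length 4: A₁..A₄: k=1: 0+6364+30·2·45=9064; k=2: 2460+68265+30·41·45=126075; k=3: 5254+0+30·37·45=55204 → min 9064.
Optimal order: (A₁ ((A₂ A₃) A₄)) with cost 9064.

9064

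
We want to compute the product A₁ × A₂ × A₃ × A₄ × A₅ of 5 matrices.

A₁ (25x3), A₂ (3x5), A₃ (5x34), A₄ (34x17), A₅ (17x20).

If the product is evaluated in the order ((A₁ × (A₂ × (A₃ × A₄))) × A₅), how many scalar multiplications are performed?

(A₃ × A₄): 5×34 by 34×17 → 5×17, cost 5·34·17 = 2890
(A₂ × (A₃ × A₄)): 3×5 by 5×17 → 3×17, cost 3·5·17 = 255; cumulative 3145
(A₁ × (A₂ × (A₃ × A₄))): 25×3 by 3×17 → 25×17, cost 25·3·17 = 1275; cumulative 4420
((A₁ × (A₂ × (A₃ × A₄))) × A₅): 25×17 by 17×20 → 25×20, cost 25·17·20 = 8500; cumulative 12920
Total: 12920 scalar multiplications.

12920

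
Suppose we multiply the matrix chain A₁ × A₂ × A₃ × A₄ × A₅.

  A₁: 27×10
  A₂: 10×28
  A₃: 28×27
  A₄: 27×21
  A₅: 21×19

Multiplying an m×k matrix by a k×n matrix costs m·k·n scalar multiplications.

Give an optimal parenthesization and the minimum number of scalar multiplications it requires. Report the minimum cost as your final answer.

22350

Adjacent pairs: A₁A₂ = 27·10·28 = 7560; A₂A₃ = 10·28·27 = 7560; A₃A₄ = 28·27·21 = 15876; A₄A₅ = 27·21·19 = 10773.
Length 3: A₁..A₃: k=1: 0+7560+27·10·27=14850; k=2: 7560+0+27·28·27=27972 → min 14850 | A₂..A₄: k=2: 0+15876+10·28·21=21756; k=3: 7560+0+10·27·21=13230 → min 13230 | A₃..A₅: k=3: 0+10773+28·27·19=25137; k=4: 15876+0+28·21·19=27048 → min 25137.
Length 4: A₁..A₄: k=1: 0+13230+27·10·21=18900; k=2: 7560+15876+27·28·21=39312; k=3: 14850+0+27·27·21=30159 → min 18900 | A₂..A₅: k=2: 0+25137+10·28·19=30457; k=3: 7560+10773+10·27·19=23463; k=4: 13230+0+10·21·19=17220 → min 17220.
Length 5: A₁..A₅: k=1: 0+17220+27·10·19=22350; k=2: 7560+25137+27·28·19=47061; k=3: 14850+10773+27·27·19=39474; k=4: 18900+0+27·21·19=29673 → min 22350.
Optimal parenthesization: (A₁ × (((A₂ × A₃) × A₄) × A₅)) with cost 22350.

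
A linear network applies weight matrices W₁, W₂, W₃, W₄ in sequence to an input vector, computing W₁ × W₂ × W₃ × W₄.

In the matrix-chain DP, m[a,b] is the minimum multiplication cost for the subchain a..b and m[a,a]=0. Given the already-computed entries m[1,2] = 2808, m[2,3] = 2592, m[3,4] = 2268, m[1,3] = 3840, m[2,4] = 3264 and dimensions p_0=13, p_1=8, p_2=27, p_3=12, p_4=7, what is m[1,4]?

m[1,4] = min over k∈[1,3] of m[1,k]+m[k+1,4]+p_{0}·p_k·p_{4}.
k=1: 0 + 3264 + 13·8·7 = 3992; k=2: 2808 + 2268 + 13·27·7 = 7533; k=3: 3840 + 0 + 13·12·7 = 4932.
Minimum: 3992 at k=1.

3992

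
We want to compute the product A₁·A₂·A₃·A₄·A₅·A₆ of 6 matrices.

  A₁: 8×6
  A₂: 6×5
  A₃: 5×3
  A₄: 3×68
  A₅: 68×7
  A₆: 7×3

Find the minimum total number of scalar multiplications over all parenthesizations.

Adjacent pairs: A₁A₂ = 8·6·5 = 240; A₂A₃ = 6·5·3 = 90; A₃A₄ = 5·3·68 = 1020; A₄A₅ = 3·68·7 = 1428; A₅A₆ = 68·7·3 = 1428.
Length 3: A₁..A₃: k=1: 0+90+8·6·3=234; k=2: 240+0+8·5·3=360 → min 234 | A₂..A₄: k=2: 0+1020+6·5·68=3060; k=3: 90+0+6·3·68=1314 → min 1314 | A₃..A₅: k=3: 0+1428+5·3·7=1533; k=4: 1020+0+5·68·7=3400 → min 1533 | A₄..A₆: k=4: 0+1428+3·68·3=2040; k=5: 1428+0+3·7·3=1491 → min 1491.
Length 4: A₁..A₄: k=1: 0+1314+8·6·68=4578; k=2: 240+1020+8·5·68=3980; k=3: 234+0+8·3·68=1866 → min 1866 | A₂..A₅: k=2: 0+1533+6·5·7=1743; k=3: 90+1428+6·3·7=1644; k=4: 1314+0+6·68·7=4170 → min 1644 | A₃..A₆: k=3: 0+1491+5·3·3=1536; k=4: 1020+1428+5·68·3=3468; k=5: 1533+0+5·7·3=1638 → min 1536.
Length 5: A₁..A₅: k=1: 0+1644+8·6·7=1980; k=2: 240+1533+8·5·7=2053; k=3: 234+1428+8·3·7=1830; k=4: 1866+0+8·68·7=5674 → min 1830 | A₂..A₆: k=2: 0+1536+6·5·3=1626; k=3: 90+1491+6·3·3=1635; k=4: 1314+1428+6·68·3=3966; k=5: 1644+0+6·7·3=1770 → min 1626.
Length 6: A₁..A₆: k=1: 0+1626+8·6·3=1770; k=2: 240+1536+8·5·3=1896; k=3: 234+1491+8·3·3=1797; k=4: 1866+1428+8·68·3=4926; k=5: 1830+0+8·7·3=1998 → min 1770.
Optimal order: (A₁·(A₂·(A₃·((A₄·A₅)·A₆)))) with cost 1770.

1770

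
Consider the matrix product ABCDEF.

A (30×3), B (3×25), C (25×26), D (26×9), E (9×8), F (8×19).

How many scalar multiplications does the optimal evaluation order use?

Adjacent pairs: AB = 30·3·25 = 2250; BC = 3·25·26 = 1950; CD = 25·26·9 = 5850; DE = 26·9·8 = 1872; EF = 9·8·19 = 1368.
Length 3: A..C: k=1: 0+1950+30·3·26=4290; k=2: 2250+0+30·25·26=21750 → min 4290 | B..D: k=2: 0+5850+3·25·9=6525; k=3: 1950+0+3·26·9=2652 → min 2652 | C..E: k=3: 0+1872+25·26·8=7072; k=4: 5850+0+25·9·8=7650 → min 7072 | D..F: k=4: 0+1368+26·9·19=5814; k=5: 1872+0+26·8·19=5824 → min 5814.
Length 4: A..D: k=1: 0+2652+30·3·9=3462; k=2: 2250+5850+30·25·9=14850; k=3: 4290+0+30·26·9=11310 → min 3462 | B..E: k=2: 0+7072+3·25·8=7672; k=3: 1950+1872+3·26·8=4446; k=4: 2652+0+3·9·8=2868 → min 2868 | C..F: k=3: 0+5814+25·26·19=18164; k=4: 5850+1368+25·9·19=11493; k=5: 7072+0+25·8·19=10872 → min 10872.
Length 5: A..E: k=1: 0+2868+30·3·8=3588; k=2: 2250+7072+30·25·8=15322; k=3: 4290+1872+30·26·8=12402; k=4: 3462+0+30·9·8=5622 → min 3588 | B..F: k=2: 0+10872+3·25·19=12297; k=3: 1950+5814+3·26·19=9246; k=4: 2652+1368+3·9·19=4533; k=5: 2868+0+3·8·19=3324 → min 3324.
Length 6: A..F: k=1: 0+3324+30·3·19=5034; k=2: 2250+10872+30·25·19=27372; k=3: 4290+5814+30·26·19=24924; k=4: 3462+1368+30·9·19=9960; k=5: 3588+0+30·8·19=8148 → min 5034.
Optimal order: (A((((BC)D)E)F)) with cost 5034.

5034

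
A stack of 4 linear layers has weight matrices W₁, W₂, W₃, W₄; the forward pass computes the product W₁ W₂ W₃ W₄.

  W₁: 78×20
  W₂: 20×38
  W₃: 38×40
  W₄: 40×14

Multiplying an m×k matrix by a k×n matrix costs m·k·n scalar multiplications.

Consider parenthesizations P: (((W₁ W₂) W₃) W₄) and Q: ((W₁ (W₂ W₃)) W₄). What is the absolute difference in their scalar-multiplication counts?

Order P = (((W₁ W₂) W₃) W₄): (W₁ W₂): 78×20 by 20×38 → 78×38, cost 78·20·38 = 59280; ((W₁ W₂) W₃): 78×38 by 38×40 → 78×40, cost 78·38·40 = 118560; cumulative 177840; (((W₁ W₂) W₃) W₄): 78×40 by 40×14 → 78×14, cost 78·40·14 = 43680; cumulative 221520. Total 221520.
Order Q = ((W₁ (W₂ W₃)) W₄): (W₂ W₃): 20×38 by 38×40 → 20×40, cost 20·38·40 = 30400; (W₁ (W₂ W₃)): 78×20 by 20×40 → 78×40, cost 78·20·40 = 62400; cumulative 92800; ((W₁ (W₂ W₃)) W₄): 78×40 by 40×14 → 78×14, cost 78·40·14 = 43680; cumulative 136480. Total 136480.
Difference: |221520 − 136480| = 85040.

85040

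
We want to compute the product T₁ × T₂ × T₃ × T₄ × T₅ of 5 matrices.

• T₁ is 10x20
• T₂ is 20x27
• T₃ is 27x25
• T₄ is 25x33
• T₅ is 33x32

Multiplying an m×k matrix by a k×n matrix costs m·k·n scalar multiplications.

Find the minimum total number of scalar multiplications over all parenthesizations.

30960

Adjacent pairs: T₁T₂ = 10·20·27 = 5400; T₂T₃ = 20·27·25 = 13500; T₃T₄ = 27·25·33 = 22275; T₄T₅ = 25·33·32 = 26400.
Length 3: T₁..T₃: k=1: 0+13500+10·20·25=18500; k=2: 5400+0+10·27·25=12150 → min 12150 | T₂..T₄: k=2: 0+22275+20·27·33=40095; k=3: 13500+0+20·25·33=30000 → min 30000 | T₃..T₅: k=3: 0+26400+27·25·32=48000; k=4: 22275+0+27·33·32=50787 → min 48000.
Length 4: T₁..T₄: k=1: 0+30000+10·20·33=36600; k=2: 5400+22275+10·27·33=36585; k=3: 12150+0+10·25·33=20400 → min 20400 | T₂..T₅: k=2: 0+48000+20·27·32=65280; k=3: 13500+26400+20·25·32=55900; k=4: 30000+0+20·33·32=51120 → min 51120.
Length 5: T₁..T₅: k=1: 0+51120+10·20·32=57520; k=2: 5400+48000+10·27·32=62040; k=3: 12150+26400+10·25·32=46550; k=4: 20400+0+10·33·32=30960 → min 30960.
Optimal order: ((((T₁ × T₂) × T₃) × T₄) × T₅) with cost 30960.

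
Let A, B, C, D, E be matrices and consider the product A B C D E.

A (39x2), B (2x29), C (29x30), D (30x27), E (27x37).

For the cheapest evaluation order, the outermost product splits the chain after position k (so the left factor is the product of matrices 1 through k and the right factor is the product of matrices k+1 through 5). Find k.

1

Adjacent pairs: AB = 39·2·29 = 2262; BC = 2·29·30 = 1740; CD = 29·30·27 = 23490; DE = 30·27·37 = 29970.
Length 3: A..C: k=1: 0+1740+39·2·30=4080; k=2: 2262+0+39·29·30=36192 → min 4080 | B..D: k=2: 0+23490+2·29·27=25056; k=3: 1740+0+2·30·27=3360 → min 3360 | C..E: k=3: 0+29970+29·30·37=62160; k=4: 23490+0+29·27·37=52461 → min 52461.
Length 4: A..D: k=1: 0+3360+39·2·27=5466; k=2: 2262+23490+39·29·27=56289; k=3: 4080+0+39·30·27=35670 → min 5466 | B..E: k=2: 0+52461+2·29·37=54607; k=3: 1740+29970+2·30·37=33930; k=4: 3360+0+2·27·37=5358 → min 5358.
Top-level splits: k=1: (A..A)·(B..E) → 0+5358+39·2·37 = 8244; k=2: (A..B)·(C..E) → 2262+52461+39·29·37 = 96570; k=3: (A..C)·(D..E) → 4080+29970+39·30·37 = 77340; k=4: (A..D)·(E..E) → 5466+0+39·27·37 = 44427.
Best split is after A, i.e. k = 1.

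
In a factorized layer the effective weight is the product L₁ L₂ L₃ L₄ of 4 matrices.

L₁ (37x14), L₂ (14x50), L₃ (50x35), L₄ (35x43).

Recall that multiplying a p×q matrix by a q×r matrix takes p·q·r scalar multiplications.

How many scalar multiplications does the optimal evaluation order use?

Adjacent pairs: L₁L₂ = 37·14·50 = 25900; L₂L₃ = 14·50·35 = 24500; L₃L₄ = 50·35·43 = 75250.
Length 3: L₁..L₃: k=1: 0+24500+37·14·35=42630; k=2: 25900+0+37·50·35=90650 → min 42630 | L₂..L₄: k=2: 0+75250+14·50·43=105350; k=3: 24500+0+14·35·43=45570 → min 45570.
Length 4: L₁..L₄: k=1: 0+45570+37·14·43=67844; k=2: 25900+75250+37·50·43=180700; k=3: 42630+0+37·35·43=98315 → min 67844.
Optimal order: (L₁ ((L₂ L₃) L₄)) with cost 67844.

67844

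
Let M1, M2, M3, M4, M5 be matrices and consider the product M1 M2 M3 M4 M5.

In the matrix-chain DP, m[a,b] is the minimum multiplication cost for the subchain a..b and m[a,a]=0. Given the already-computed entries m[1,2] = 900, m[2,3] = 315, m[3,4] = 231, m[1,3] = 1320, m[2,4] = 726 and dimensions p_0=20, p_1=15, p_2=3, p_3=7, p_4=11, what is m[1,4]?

m[1,4] = min over k∈[1,3] of m[1,k]+m[k+1,4]+p_{0}·p_k·p_{4}.
k=1: 0 + 726 + 20·15·11 = 4026; k=2: 900 + 231 + 20·3·11 = 1791; k=3: 1320 + 0 + 20·7·11 = 2860.
Minimum: 1791 at k=2.

1791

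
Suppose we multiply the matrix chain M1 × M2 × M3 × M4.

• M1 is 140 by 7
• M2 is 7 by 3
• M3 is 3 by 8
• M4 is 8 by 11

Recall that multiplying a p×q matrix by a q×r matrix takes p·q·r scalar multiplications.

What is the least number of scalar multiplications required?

7824

Adjacent pairs: M1M2 = 140·7·3 = 2940; M2M3 = 7·3·8 = 168; M3M4 = 3·8·11 = 264.
Length 3: M1..M3: k=1: 0+168+140·7·8=8008; k=2: 2940+0+140·3·8=6300 → min 6300 | M2..M4: k=2: 0+264+7·3·11=495; k=3: 168+0+7·8·11=784 → min 495.
Length 4: M1..M4: k=1: 0+495+140·7·11=11275; k=2: 2940+264+140·3·11=7824; k=3: 6300+0+140·8·11=18620 → min 7824.
Optimal order: ((M1 × M2) × (M3 × M4)) with cost 7824.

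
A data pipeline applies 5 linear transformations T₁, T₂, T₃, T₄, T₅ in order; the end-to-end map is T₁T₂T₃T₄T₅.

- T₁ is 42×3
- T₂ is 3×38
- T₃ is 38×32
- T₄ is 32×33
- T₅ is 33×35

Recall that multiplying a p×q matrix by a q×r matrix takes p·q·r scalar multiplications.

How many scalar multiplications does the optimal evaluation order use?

Adjacent pairs: T₁T₂ = 42·3·38 = 4788; T₂T₃ = 3·38·32 = 3648; T₃T₄ = 38·32·33 = 40128; T₄T₅ = 32·33·35 = 36960.
Length 3: T₁..T₃: k=1: 0+3648+42·3·32=7680; k=2: 4788+0+42·38·32=55860 → min 7680 | T₂..T₄: k=2: 0+40128+3·38·33=43890; k=3: 3648+0+3·32·33=6816 → min 6816 | T₃..T₅: k=3: 0+36960+38·32·35=79520; k=4: 40128+0+38·33·35=84018 → min 79520.
Length 4: T₁..T₄: k=1: 0+6816+42·3·33=10974; k=2: 4788+40128+42·38·33=97584; k=3: 7680+0+42·32·33=52032 → min 10974 | T₂..T₅: k=2: 0+79520+3·38·35=83510; k=3: 3648+36960+3·32·35=43968; k=4: 6816+0+3·33·35=10281 → min 10281.
Length 5: T₁..T₅: k=1: 0+10281+42·3·35=14691; k=2: 4788+79520+42·38·35=140168; k=3: 7680+36960+42·32·35=91680; k=4: 10974+0+42·33·35=59484 → min 14691.
Optimal order: (T₁(((T₂T₃)T₄)T₅)) with cost 14691.

14691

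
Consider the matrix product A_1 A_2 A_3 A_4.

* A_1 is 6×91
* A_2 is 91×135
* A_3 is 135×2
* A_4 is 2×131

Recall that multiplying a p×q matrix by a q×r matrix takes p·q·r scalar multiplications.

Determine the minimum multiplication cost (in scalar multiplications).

27234

Adjacent pairs: A_1A_2 = 6·91·135 = 73710; A_2A_3 = 91·135·2 = 24570; A_3A_4 = 135·2·131 = 35370.
Length 3: A_1..A_3: k=1: 0+24570+6·91·2=25662; k=2: 73710+0+6·135·2=75330 → min 25662 | A_2..A_4: k=2: 0+35370+91·135·131=1644705; k=3: 24570+0+91·2·131=48412 → min 48412.
Length 4: A_1..A_4: k=1: 0+48412+6·91·131=119938; k=2: 73710+35370+6·135·131=215190; k=3: 25662+0+6·2·131=27234 → min 27234.
Optimal order: ((A_1 (A_2 A_3)) A_4) with cost 27234.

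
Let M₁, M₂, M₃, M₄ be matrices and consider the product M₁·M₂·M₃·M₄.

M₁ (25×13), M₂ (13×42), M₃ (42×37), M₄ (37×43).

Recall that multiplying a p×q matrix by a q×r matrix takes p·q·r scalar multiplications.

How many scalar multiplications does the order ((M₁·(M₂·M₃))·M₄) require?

72002

(M₂·M₃): 13×42 by 42×37 → 13×37, cost 13·42·37 = 20202
(M₁·(M₂·M₃)): 25×13 by 13×37 → 25×37, cost 25·13·37 = 12025; cumulative 32227
((M₁·(M₂·M₃))·M₄): 25×37 by 37×43 → 25×43, cost 25·37·43 = 39775; cumulative 72002
Total: 72002 scalar multiplications.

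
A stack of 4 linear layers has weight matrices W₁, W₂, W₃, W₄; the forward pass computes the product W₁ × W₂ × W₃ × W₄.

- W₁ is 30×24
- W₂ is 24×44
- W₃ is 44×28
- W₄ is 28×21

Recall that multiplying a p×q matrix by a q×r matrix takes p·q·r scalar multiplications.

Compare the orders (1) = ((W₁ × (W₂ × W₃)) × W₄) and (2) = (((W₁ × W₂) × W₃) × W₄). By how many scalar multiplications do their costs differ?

18912

Order (1) = ((W₁ × (W₂ × W₃)) × W₄): (W₂ × W₃): 24×44 by 44×28 → 24×28, cost 24·44·28 = 29568; (W₁ × (W₂ × W₃)): 30×24 by 24×28 → 30×28, cost 30·24·28 = 20160; cumulative 49728; ((W₁ × (W₂ × W₃)) × W₄): 30×28 by 28×21 → 30×21, cost 30·28·21 = 17640; cumulative 67368. Total 67368.
Order (2) = (((W₁ × W₂) × W₃) × W₄): (W₁ × W₂): 30×24 by 24×44 → 30×44, cost 30·24·44 = 31680; ((W₁ × W₂) × W₃): 30×44 by 44×28 → 30×28, cost 30·44·28 = 36960; cumulative 68640; (((W₁ × W₂) × W₃) × W₄): 30×28 by 28×21 → 30×21, cost 30·28·21 = 17640; cumulative 86280. Total 86280.
Difference: |67368 − 86280| = 18912.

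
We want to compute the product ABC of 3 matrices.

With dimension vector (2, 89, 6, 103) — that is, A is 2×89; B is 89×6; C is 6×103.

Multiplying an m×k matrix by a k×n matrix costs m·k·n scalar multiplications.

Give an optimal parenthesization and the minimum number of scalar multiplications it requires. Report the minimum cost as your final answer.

(A(BC)): cost 73336.
((AB)C): cost 2304.
Optimal: ((AB)C) with cost 2304.

2304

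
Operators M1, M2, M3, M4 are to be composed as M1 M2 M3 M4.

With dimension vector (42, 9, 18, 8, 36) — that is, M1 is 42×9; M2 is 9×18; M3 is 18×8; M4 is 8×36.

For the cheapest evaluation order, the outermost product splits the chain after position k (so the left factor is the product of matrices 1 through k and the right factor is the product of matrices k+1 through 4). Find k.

Adjacent pairs: M1M2 = 42·9·18 = 6804; M2M3 = 9·18·8 = 1296; M3M4 = 18·8·36 = 5184.
Length 3: M1..M3: k=1: 0+1296+42·9·8=4320; k=2: 6804+0+42·18·8=12852 → min 4320 | M2..M4: k=2: 0+5184+9·18·36=11016; k=3: 1296+0+9·8·36=3888 → min 3888.
Top-level splits: k=1: (M1..M1)·(M2..M4) → 0+3888+42·9·36 = 17496; k=2: (M1..M2)·(M3..M4) → 6804+5184+42·18·36 = 39204; k=3: (M1..M3)·(M4..M4) → 4320+0+42·8·36 = 16416.
Best split is after M3, i.e. k = 3.

3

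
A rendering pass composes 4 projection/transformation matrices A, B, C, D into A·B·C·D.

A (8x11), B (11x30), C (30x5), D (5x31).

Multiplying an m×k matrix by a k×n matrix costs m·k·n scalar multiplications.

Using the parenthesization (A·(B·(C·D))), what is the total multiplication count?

(C·D): 30×5 by 5×31 → 30×31, cost 30·5·31 = 4650
(B·(C·D)): 11×30 by 30×31 → 11×31, cost 11·30·31 = 10230; cumulative 14880
(A·(B·(C·D))): 8×11 by 11×31 → 8×31, cost 8·11·31 = 2728; cumulative 17608
Total: 17608 scalar multiplications.

17608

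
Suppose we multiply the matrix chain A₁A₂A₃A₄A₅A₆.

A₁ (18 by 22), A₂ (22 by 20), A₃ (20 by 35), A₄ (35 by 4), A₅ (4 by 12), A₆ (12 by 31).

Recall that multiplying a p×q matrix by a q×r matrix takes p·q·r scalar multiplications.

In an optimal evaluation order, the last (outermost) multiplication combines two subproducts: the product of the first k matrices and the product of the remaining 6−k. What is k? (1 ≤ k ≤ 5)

Adjacent pairs: A₁A₂ = 18·22·20 = 7920; A₂A₃ = 22·20·35 = 15400; A₃A₄ = 20·35·4 = 2800; A₄A₅ = 35·4·12 = 1680; A₅A₆ = 4·12·31 = 1488.
Length 3: A₁..A₃: k=1: 0+15400+18·22·35=29260; k=2: 7920+0+18·20·35=20520 → min 20520 | A₂..A₄: k=2: 0+2800+22·20·4=4560; k=3: 15400+0+22·35·4=18480 → min 4560 | A₃..A₅: k=3: 0+1680+20·35·12=10080; k=4: 2800+0+20·4·12=3760 → min 3760 | A₄..A₆: k=4: 0+1488+35·4·31=5828; k=5: 1680+0+35·12·31=14700 → min 5828.
Length 4: A₁..A₄: k=1: 0+4560+18·22·4=6144; k=2: 7920+2800+18·20·4=12160; k=3: 20520+0+18·35·4=23040 → min 6144 | A₂..A₅: k=2: 0+3760+22·20·12=9040; k=3: 15400+1680+22·35·12=26320; k=4: 4560+0+22·4·12=5616 → min 5616 | A₃..A₆: k=3: 0+5828+20·35·31=27528; k=4: 2800+1488+20·4·31=6768; k=5: 3760+0+20·12·31=11200 → min 6768.
Length 5: A₁..A₅: k=1: 0+5616+18·22·12=10368; k=2: 7920+3760+18·20·12=16000; k=3: 20520+1680+18·35·12=29760; k=4: 6144+0+18·4·12=7008 → min 7008 | A₂..A₆: k=2: 0+6768+22·20·31=20408; k=3: 15400+5828+22·35·31=45098; k=4: 4560+1488+22·4·31=8776; k=5: 5616+0+22·12·31=13800 → min 8776.
Top-level splits: k=1: (A₁..A₁)·(A₂..A₆) → 0+8776+18·22·31 = 21052; k=2: (A₁..A₂)·(A₃..A₆) → 7920+6768+18·20·31 = 25848; k=3: (A₁..A₃)·(A₄..A₆) → 20520+5828+18·35·31 = 45878; k=4: (A₁..A₄)·(A₅..A₆) → 6144+1488+18·4·31 = 9864; k=5: (A₁..A₅)·(A₆..A₆) → 7008+0+18·12·31 = 13704.
Best split is after A₄, i.e. k = 4.

4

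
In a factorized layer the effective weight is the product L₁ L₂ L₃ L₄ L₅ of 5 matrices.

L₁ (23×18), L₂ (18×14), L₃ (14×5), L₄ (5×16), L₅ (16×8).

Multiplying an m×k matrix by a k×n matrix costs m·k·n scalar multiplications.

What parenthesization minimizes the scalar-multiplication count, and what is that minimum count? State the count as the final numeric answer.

Adjacent pairs: L₁L₂ = 23·18·14 = 5796; L₂L₃ = 18·14·5 = 1260; L₃L₄ = 14·5·16 = 1120; L₄L₅ = 5·16·8 = 640.
Length 3: L₁..L₃: k=1: 0+1260+23·18·5=3330; k=2: 5796+0+23·14·5=7406 → min 3330 | L₂..L₄: k=2: 0+1120+18·14·16=5152; k=3: 1260+0+18·5·16=2700 → min 2700 | L₃..L₅: k=3: 0+640+14·5·8=1200; k=4: 1120+0+14·16·8=2912 → min 1200.
Length 4: L₁..L₄: k=1: 0+2700+23·18·16=9324; k=2: 5796+1120+23·14·16=12068; k=3: 3330+0+23·5·16=5170 → min 5170 | L₂..L₅: k=2: 0+1200+18·14·8=3216; k=3: 1260+640+18·5·8=2620; k=4: 2700+0+18·16·8=5004 → min 2620.
Length 5: L₁..L₅: k=1: 0+2620+23·18·8=5932; k=2: 5796+1200+23·14·8=9572; k=3: 3330+640+23·5·8=4890; k=4: 5170+0+23·16·8=8114 → min 4890.
Optimal parenthesization: ((L₁ (L₂ L₃)) (L₄ L₅)) with cost 4890.

4890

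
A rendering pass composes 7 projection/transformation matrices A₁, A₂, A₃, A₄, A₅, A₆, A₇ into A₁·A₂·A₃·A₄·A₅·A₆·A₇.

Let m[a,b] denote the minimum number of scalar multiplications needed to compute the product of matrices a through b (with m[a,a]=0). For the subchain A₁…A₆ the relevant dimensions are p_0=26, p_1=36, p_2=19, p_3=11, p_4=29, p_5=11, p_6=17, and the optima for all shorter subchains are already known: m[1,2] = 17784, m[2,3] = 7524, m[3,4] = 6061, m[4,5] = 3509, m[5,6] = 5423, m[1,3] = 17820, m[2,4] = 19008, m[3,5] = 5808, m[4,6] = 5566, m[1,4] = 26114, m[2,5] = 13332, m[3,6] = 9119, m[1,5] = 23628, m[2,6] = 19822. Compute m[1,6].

28248

m[1,6] = min over k∈[1,5] of m[1,k]+m[k+1,6]+p_{0}·p_k·p_{6}.
k=1: 0 + 19822 + 26·36·17 = 35734; k=2: 17784 + 9119 + 26·19·17 = 35301; k=3: 17820 + 5566 + 26·11·17 = 28248; k=4: 26114 + 5423 + 26·29·17 = 44355; k=5: 23628 + 0 + 26·11·17 = 28490.
Minimum: 28248 at k=3.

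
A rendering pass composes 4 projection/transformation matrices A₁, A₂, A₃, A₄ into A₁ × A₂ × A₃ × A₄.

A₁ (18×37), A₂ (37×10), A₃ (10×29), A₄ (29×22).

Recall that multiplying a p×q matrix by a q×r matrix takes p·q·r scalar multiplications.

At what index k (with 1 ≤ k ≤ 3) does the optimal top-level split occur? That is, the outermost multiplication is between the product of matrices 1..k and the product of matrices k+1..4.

Adjacent pairs: A₁A₂ = 18·37·10 = 6660; A₂A₃ = 37·10·29 = 10730; A₃A₄ = 10·29·22 = 6380.
Length 3: A₁..A₃: k=1: 0+10730+18·37·29=30044; k=2: 6660+0+18·10·29=11880 → min 11880 | A₂..A₄: k=2: 0+6380+37·10·22=14520; k=3: 10730+0+37·29·22=34336 → min 14520.
Top-level splits: k=1: (A₁..A₁)·(A₂..A₄) → 0+14520+18·37·22 = 29172; k=2: (A₁..A₂)·(A₃..A₄) → 6660+6380+18·10·22 = 17000; k=3: (A₁..A₃)·(A₄..A₄) → 11880+0+18·29·22 = 23364.
Best split is after A₂, i.e. k = 2.

2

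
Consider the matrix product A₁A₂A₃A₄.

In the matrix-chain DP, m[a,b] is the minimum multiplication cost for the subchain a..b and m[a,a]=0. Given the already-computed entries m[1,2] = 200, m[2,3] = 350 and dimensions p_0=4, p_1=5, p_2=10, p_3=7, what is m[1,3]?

m[1,3] = min over k∈[1,2] of m[1,k]+m[k+1,3]+p_{0}·p_k·p_{3}.
k=1: 0 + 350 + 4·5·7 = 490; k=2: 200 + 0 + 4·10·7 = 480.
Minimum: 480 at k=2.

480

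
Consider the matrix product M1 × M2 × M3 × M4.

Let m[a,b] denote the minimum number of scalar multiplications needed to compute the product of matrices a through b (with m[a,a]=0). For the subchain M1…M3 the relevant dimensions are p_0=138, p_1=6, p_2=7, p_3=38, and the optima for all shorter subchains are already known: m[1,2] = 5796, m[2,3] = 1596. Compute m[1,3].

33060

m[1,3] = min over k∈[1,2] of m[1,k]+m[k+1,3]+p_{0}·p_k·p_{3}.
k=1: 0 + 1596 + 138·6·38 = 33060; k=2: 5796 + 0 + 138·7·38 = 42504.
Minimum: 33060 at k=1.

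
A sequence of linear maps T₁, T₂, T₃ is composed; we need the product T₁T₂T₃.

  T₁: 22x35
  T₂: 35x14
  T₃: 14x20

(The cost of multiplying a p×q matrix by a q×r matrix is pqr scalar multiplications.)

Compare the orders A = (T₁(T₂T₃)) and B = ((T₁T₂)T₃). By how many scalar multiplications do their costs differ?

Order A = (T₁(T₂T₃)): (T₂T₃): 35×14 by 14×20 → 35×20, cost 35·14·20 = 9800; (T₁(T₂T₃)): 22×35 by 35×20 → 22×20, cost 22·35·20 = 15400; cumulative 25200. Total 25200.
Order B = ((T₁T₂)T₃): (T₁T₂): 22×35 by 35×14 → 22×14, cost 22·35·14 = 10780; ((T₁T₂)T₃): 22×14 by 14×20 → 22×20, cost 22·14·20 = 6160; cumulative 16940. Total 16940.
Difference: |25200 − 16940| = 8260.

8260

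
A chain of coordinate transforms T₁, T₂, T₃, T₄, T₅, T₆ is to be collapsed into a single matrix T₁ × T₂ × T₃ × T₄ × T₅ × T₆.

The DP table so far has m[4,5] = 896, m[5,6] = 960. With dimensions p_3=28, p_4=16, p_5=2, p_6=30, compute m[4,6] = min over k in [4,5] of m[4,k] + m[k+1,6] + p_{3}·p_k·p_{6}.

m[4,6] = min over k∈[4,5] of m[4,k]+m[k+1,6]+p_{3}·p_k·p_{6}.
k=4: 0 + 960 + 28·16·30 = 14400; k=5: 896 + 0 + 28·2·30 = 2576.
Minimum: 2576 at k=5.

2576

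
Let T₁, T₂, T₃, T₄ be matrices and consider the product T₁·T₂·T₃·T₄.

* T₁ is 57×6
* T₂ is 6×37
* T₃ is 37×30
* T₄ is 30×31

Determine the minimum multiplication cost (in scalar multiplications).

22842

Adjacent pairs: T₁T₂ = 57·6·37 = 12654; T₂T₃ = 6·37·30 = 6660; T₃T₄ = 37·30·31 = 34410.
Length 3: T₁..T₃: k=1: 0+6660+57·6·30=16920; k=2: 12654+0+57·37·30=75924 → min 16920 | T₂..T₄: k=2: 0+34410+6·37·31=41292; k=3: 6660+0+6·30·31=12240 → min 12240.
Length 4: T₁..T₄: k=1: 0+12240+57·6·31=22842; k=2: 12654+34410+57·37·31=112443; k=3: 16920+0+57·30·31=69930 → min 22842.
Optimal order: (T₁·((T₂·T₃)·T₄)) with cost 22842.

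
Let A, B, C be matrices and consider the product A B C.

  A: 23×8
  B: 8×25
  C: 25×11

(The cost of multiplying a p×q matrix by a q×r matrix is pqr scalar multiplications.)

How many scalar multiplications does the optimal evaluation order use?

4224

Order (A (B C)): (B C): 8×25 by 25×11 → 8×11, cost 8·25·11 = 2200; (A (B C)): 23×8 by 8×11 → 23×11, cost 23·8·11 = 2024; cumulative 4224. Total 4224.
Order ((A B) C): (A B): 23×8 by 8×25 → 23×25, cost 23·8·25 = 4600; ((A B) C): 23×25 by 25×11 → 23×11, cost 23·25·11 = 6325; cumulative 10925. Total 10925.
Minimum: 4224.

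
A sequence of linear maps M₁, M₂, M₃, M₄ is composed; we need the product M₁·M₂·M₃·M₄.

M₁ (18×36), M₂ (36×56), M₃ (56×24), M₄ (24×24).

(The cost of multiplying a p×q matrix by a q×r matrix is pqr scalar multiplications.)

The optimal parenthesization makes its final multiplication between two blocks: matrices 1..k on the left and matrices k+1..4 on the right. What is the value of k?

3

Adjacent pairs: M₁M₂ = 18·36·56 = 36288; M₂M₃ = 36·56·24 = 48384; M₃M₄ = 56·24·24 = 32256.
Length 3: M₁..M₃: k=1: 0+48384+18·36·24=63936; k=2: 36288+0+18·56·24=60480 → min 60480 | M₂..M₄: k=2: 0+32256+36·56·24=80640; k=3: 48384+0+36·24·24=69120 → min 69120.
Top-level splits: k=1: (M₁..M₁)·(M₂..M₄) → 0+69120+18·36·24 = 84672; k=2: (M₁..M₂)·(M₃..M₄) → 36288+32256+18·56·24 = 92736; k=3: (M₁..M₃)·(M₄..M₄) → 60480+0+18·24·24 = 70848.
Best split is after M₃, i.e. k = 3.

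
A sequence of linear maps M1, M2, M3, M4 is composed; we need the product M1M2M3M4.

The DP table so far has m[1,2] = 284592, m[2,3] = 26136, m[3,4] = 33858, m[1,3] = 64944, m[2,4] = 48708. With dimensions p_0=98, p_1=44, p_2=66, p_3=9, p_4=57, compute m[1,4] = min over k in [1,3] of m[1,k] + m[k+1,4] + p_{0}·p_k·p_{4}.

m[1,4] = min over k∈[1,3] of m[1,k]+m[k+1,4]+p_{0}·p_k·p_{4}.
k=1: 0 + 48708 + 98·44·57 = 294492; k=2: 284592 + 33858 + 98·66·57 = 687126; k=3: 64944 + 0 + 98·9·57 = 115218.
Minimum: 115218 at k=3.

115218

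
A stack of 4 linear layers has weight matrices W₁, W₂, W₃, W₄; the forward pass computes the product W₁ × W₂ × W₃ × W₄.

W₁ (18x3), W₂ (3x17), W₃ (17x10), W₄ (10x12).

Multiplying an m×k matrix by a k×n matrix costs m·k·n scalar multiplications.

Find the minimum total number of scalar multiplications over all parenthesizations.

Adjacent pairs: W₁W₂ = 18·3·17 = 918; W₂W₃ = 3·17·10 = 510; W₃W₄ = 17·10·12 = 2040.
Length 3: W₁..W₃: k=1: 0+510+18·3·10=1050; k=2: 918+0+18·17·10=3978 → min 1050 | W₂..W₄: k=2: 0+2040+3·17·12=2652; k=3: 510+0+3·10·12=870 → min 870.
Length 4: W₁..W₄: k=1: 0+870+18·3·12=1518; k=2: 918+2040+18·17·12=6630; k=3: 1050+0+18·10·12=3210 → min 1518.
Optimal order: (W₁ × ((W₂ × W₃) × W₄)) with cost 1518.

1518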